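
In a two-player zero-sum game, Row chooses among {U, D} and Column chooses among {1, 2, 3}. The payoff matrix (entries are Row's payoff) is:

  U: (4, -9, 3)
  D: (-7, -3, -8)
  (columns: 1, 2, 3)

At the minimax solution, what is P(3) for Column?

6/17

Row minima: U → -9, D → -8; maximin = -8.
Column maxima: 1 → 4, 2 → -3, 3 → 3; minimax = -3.
-8 ≠ -3, so there is no saddle point; optimal play is mixed.
1 is strictly dominated by 3 (it gives Row strictly more in every row), so Column never plays it.
On the remaining 2×2 (U, D vs 2, 3):
Let Row play U with probability p. Expected payoff against 2: (-9)p + (-3)(1−p) = −6p − 3; against 3: 3p + (-8)(1−p) = 11p − 8.
Setting these equal: −6p − 3 = 11p − 8 ⇒ −17p = -5 ⇒ p = 5/17, and the value is (-6)·(5/17) − 3 = -81/17.
For Column: with q = P(2), equating U's and D's payoffs gives −12q + 3 = 5q − 8 ⇒ q = 11/17.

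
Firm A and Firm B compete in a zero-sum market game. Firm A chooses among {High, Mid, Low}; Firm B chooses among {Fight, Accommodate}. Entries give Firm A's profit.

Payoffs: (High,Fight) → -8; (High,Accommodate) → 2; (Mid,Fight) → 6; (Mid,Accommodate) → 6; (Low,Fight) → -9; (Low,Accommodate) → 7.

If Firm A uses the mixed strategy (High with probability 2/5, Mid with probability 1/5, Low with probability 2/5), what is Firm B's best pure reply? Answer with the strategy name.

Fight

If Firm B plays Fight, Firm A's expected payoff is (2/5)·(-8) + (1/5)·6 + (2/5)·(-9) = -28/5.
If Firm B plays Accommodate, Firm A's expected payoff is (2/5)·2 + (1/5)·6 + (2/5)·7 = 24/5.
Firm B minimizes Firm A's payoff; the smallest is -28/5, so the best response is Fight.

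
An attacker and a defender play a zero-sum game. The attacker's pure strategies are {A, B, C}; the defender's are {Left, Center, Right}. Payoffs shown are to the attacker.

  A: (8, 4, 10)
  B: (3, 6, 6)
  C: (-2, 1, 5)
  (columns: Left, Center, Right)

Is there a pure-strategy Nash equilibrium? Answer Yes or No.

Row minima: A → 4, B → 3, C → -2; maximin = 4.
Column maxima: Left → 8, Center → 6, Right → 10; minimax = 6.
4 ≠ 6, so no pure-strategy equilibrium exists.

No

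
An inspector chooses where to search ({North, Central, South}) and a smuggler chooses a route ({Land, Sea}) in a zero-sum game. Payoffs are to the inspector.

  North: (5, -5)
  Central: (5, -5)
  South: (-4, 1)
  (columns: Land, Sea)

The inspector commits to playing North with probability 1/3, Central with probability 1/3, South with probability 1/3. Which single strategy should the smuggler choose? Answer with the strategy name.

Sea

If the smuggler plays Land, the inspector's expected payoff is (1/3)·5 + (1/3)·5 + (1/3)·(-4) = 2.
If the smuggler plays Sea, the inspector's expected payoff is (1/3)·(-5) + (1/3)·(-5) + (1/3)·1 = -3.
The smuggler minimizes the inspector's payoff; the smallest is -3, so the best response is Sea.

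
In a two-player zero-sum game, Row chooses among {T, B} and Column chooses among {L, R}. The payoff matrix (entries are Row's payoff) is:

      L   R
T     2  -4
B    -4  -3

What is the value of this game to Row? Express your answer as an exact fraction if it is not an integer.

-22/7

Row minima: T → -4, B → -4; maximin = -4.
Column maxima: L → 2, R → -3; minimax = -3.
-4 ≠ -3, so there is no saddle point; optimal play is mixed.
Let Row play T with probability p. Expected payoff against L: 2p + (-4)(1−p) = 6p − 4; against R: (-4)p + (-3)(1−p) = −p − 3.
Setting these equal: 6p − 4 = −p − 3 ⇒ 7p = 1 ⇒ p = 1/7, and the value is (6)·(1/7) − 4 = -22/7.
For Column: with q = P(L), equating T's and B's payoffs gives 6q − 4 = −q − 3 ⇒ q = 1/7.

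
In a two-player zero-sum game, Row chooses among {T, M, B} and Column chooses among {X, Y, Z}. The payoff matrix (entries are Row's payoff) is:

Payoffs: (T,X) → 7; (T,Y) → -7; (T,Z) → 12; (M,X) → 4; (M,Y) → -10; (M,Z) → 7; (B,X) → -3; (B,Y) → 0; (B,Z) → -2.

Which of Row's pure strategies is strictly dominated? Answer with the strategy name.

T gives a strictly higher payoff than M against every column: 7 > 4, -7 > -10, 12 > 7.
So M is strictly dominated and Row never plays it.

M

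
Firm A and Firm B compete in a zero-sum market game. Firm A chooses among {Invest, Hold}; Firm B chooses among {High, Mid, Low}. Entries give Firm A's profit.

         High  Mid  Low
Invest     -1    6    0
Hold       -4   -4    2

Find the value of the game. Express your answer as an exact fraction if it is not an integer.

-1

Row minima: Invest → -1, Hold → -4; maximin = -1.
Column maxima: High → -1, Mid → 6, Low → 2; minimax = -1.
Since maximin = minimax = -1, there is a saddle point and the value is -1.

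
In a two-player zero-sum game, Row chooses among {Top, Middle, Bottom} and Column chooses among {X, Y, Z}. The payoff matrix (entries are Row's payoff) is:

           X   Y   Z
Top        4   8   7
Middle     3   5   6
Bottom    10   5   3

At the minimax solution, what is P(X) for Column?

Row minima: Top → 4, Middle → 3, Bottom → 3; maximin = 4.
Column maxima: X → 10, Y → 8, Z → 7; minimax = 7.
4 ≠ 7, so there is no saddle point; optimal play is mixed.
Middle is strictly dominated by Top, so Row never plays it.
With Middle eliminated, Y is strictly dominated by Z (it gives Row strictly more in every remaining row), so Column never plays it.
On the remaining 2×2 (Top, Bottom vs X, Z):
Let Row play Top with probability p. Expected payoff against X: 4p + 10(1−p) = −6p + 10; against Z: 7p + 3(1−p) = 4p + 3.
Setting these equal: −6p + 10 = 4p + 3 ⇒ −10p = -7 ⇒ p = 7/10, and the value is (-6)·(7/10) + 10 = 29/5.
For Column: with q = P(X), equating Top's and Bottom's payoffs gives −3q + 7 = 7q + 3 ⇒ q = 2/5.

2/5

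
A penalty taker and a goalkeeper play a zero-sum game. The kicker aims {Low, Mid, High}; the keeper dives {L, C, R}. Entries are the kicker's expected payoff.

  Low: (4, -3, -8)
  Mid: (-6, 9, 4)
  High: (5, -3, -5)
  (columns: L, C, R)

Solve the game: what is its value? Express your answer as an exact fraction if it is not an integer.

-1/2

Row minima: Low → -8, Mid → -6, High → -5; maximin = -5.
Column maxima: L → 5, C → 9, R → 4; minimax = 4.
-5 ≠ 4, so there is no saddle point; optimal play is mixed.
C is strictly dominated by R (it gives the kicker strictly more in every row), so the keeper never plays it.
With C eliminated, Low is strictly dominated by High (High gives the kicker strictly more in every remaining column), so the kicker never plays it.
On the remaining 2×2 (Mid, High vs L, R):
Let the kicker play Mid with probability p. Expected payoff against L: (-6)p + 5(1−p) = −11p + 5; against R: 4p + (-5)(1−p) = 9p − 5.
Setting these equal: −11p + 5 = 9p − 5 ⇒ −20p = -10 ⇒ p = 1/2, and the value is (-11)·(1/2) + 5 = -1/2.
For the keeper: with q = P(L), equating Mid's and High's payoffs gives −10q + 4 = 10q − 5 ⇒ q = 9/20.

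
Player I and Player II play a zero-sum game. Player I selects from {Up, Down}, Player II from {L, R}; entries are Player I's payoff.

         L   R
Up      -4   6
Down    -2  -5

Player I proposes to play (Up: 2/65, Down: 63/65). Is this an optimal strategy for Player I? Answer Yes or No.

No

Against L this mix gives (2/65)·(-4) + (63/65)·(-2) = -134/65.
Against R this mix gives (2/65)·6 + (63/65)·(-5) = -303/65.
Player II will play R, holding Player I to -303/65. Shifting weight toward the row that does better against R would raise this floor (the equalizing mix achieves -32/13 against both R and L), so the proposed strategy is not optimal.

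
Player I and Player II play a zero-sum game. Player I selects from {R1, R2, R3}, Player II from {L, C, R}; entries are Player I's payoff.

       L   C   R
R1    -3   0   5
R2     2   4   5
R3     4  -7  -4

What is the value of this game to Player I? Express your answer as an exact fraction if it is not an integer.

30/13

Row minima: R1 → -3, R2 → 2, R3 → -7; maximin = 2.
Column maxima: L → 4, C → 4, R → 5; minimax = 4.
2 ≠ 4, so there is no saddle point; optimal play is mixed.
R is strictly dominated by C (it gives Player I strictly more in every row), so Player II never plays it.
With R eliminated, R1 is strictly dominated by R2 (R2 gives Player I strictly more in every remaining column), so Player I never plays it.
On the remaining 2×2 (R2, R3 vs L, C):
Let Player I play R2 with probability p. Expected payoff against L: 2p + 4(1−p) = −2p + 4; against C: 4p + (-7)(1−p) = 11p − 7.
Setting these equal: −2p + 4 = 11p − 7 ⇒ −13p = -11 ⇒ p = 11/13, and the value is (-2)·(11/13) + 4 = 30/13.
For Player II: with q = P(L), equating R2's and R3's payoffs gives −2q + 4 = 11q − 7 ⇒ q = 11/13.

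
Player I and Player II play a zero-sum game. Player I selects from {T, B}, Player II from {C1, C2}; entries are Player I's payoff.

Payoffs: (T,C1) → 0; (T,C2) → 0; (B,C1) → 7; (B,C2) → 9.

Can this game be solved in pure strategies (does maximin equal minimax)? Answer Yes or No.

Row minima: T → 0, B → 7; maximin = 7.
Column maxima: C1 → 7, C2 → 9; minimax = 7.
maximin = minimax = 7, so a saddle point exists.

Yes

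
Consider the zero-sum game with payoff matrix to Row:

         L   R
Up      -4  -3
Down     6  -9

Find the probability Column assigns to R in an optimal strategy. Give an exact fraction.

Row minima: Up → -4, Down → -9; maximin = -4.
Column maxima: L → 6, R → -3; minimax = -3.
-4 ≠ -3, so there is no saddle point; optimal play is mixed.
Let Row play Up with probability p. Expected payoff against L: (-4)p + 6(1−p) = −10p + 6; against R: (-3)p + (-9)(1−p) = 6p − 9.
Setting these equal: −10p + 6 = 6p − 9 ⇒ −16p = -15 ⇒ p = 15/16, and the value is (-10)·(15/16) + 6 = -27/8.
For Column: with q = P(L), equating Up's and Down's payoffs gives −q − 3 = 15q − 9 ⇒ q = 3/8.

5/8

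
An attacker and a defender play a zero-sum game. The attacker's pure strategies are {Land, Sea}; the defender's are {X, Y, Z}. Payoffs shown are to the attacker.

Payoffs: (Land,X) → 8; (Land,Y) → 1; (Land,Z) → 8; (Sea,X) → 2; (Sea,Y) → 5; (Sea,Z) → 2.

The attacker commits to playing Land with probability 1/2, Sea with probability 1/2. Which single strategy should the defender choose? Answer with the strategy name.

Y

If the defender plays X, the attacker's expected payoff is (1/2)·8 + (1/2)·2 = 5.
If the defender plays Y, the attacker's expected payoff is (1/2)·1 + (1/2)·5 = 3.
If the defender plays Z, the attacker's expected payoff is (1/2)·8 + (1/2)·2 = 5.
The defender minimizes the attacker's payoff; the smallest is 3, so the best response is Y.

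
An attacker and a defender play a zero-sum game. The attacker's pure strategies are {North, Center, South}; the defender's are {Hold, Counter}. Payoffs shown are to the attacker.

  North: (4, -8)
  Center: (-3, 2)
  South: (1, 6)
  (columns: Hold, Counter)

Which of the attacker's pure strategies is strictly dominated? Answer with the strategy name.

South gives a strictly higher payoff than Center against every column: 1 > -3, 6 > 2.
So Center is strictly dominated and the attacker never plays it.

Center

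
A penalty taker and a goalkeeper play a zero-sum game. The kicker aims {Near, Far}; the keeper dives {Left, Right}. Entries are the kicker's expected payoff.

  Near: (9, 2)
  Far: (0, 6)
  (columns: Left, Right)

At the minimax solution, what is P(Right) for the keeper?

Row minima: Near → 2, Far → 0; maximin = 2.
Column maxima: Left → 9, Right → 6; minimax = 6.
2 ≠ 6, so there is no saddle point; optimal play is mixed.
Let the kicker play Near with probability p. Expected payoff against Left: 9p + 0(1−p) = 9p; against Right: 2p + 6(1−p) = −4p + 6.
Setting these equal: 9p = −4p + 6 ⇒ 13p = 6 ⇒ p = 6/13, and the value is (9)·(6/13) = 54/13.
For the keeper: with q = P(Left), equating Near's and Far's payoffs gives 7q + 2 = −6q + 6 ⇒ q = 4/13.

9/13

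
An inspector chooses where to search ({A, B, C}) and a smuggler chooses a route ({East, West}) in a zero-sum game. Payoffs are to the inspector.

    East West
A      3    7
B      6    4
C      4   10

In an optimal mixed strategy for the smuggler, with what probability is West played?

Row minima: A → 3, B → 4, C → 4; maximin = 4.
Column maxima: East → 6, West → 10; minimax = 6.
4 ≠ 6, so there is no saddle point; optimal play is mixed.
A is strictly dominated by C, so the inspector never plays it.
On the remaining 2×2 (B, C vs East, West):
Let the inspector play B with probability p. Expected payoff against East: 6p + 4(1−p) = 2p + 4; against West: 4p + 10(1−p) = −6p + 10.
Setting these equal: 2p + 4 = −6p + 10 ⇒ 8p = 6 ⇒ p = 3/4, and the value is (2)·(3/4) + 4 = 11/2.
For the smuggler: with q = P(East), equating B's and C's payoffs gives 2q + 4 = −6q + 10 ⇒ q = 3/4.

1/4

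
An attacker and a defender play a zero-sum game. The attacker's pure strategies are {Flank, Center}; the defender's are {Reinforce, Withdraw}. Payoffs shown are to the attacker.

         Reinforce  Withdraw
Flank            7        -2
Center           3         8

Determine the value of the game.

Row minima: Flank → -2, Center → 3; maximin = 3.
Column maxima: Reinforce → 7, Withdraw → 8; minimax = 7.
3 ≠ 7, so there is no saddle point; optimal play is mixed.
Let the attacker play Flank with probability p. Expected payoff against Reinforce: 7p + 3(1−p) = 4p + 3; against Withdraw: (-2)p + 8(1−p) = −10p + 8.
Setting these equal: 4p + 3 = −10p + 8 ⇒ 14p = 5 ⇒ p = 5/14, and the value is (4)·(5/14) + 3 = 31/7.
For the defender: with q = P(Reinforce), equating Flank's and Center's payoffs gives 9q − 2 = −5q + 8 ⇒ q = 5/7.

31/7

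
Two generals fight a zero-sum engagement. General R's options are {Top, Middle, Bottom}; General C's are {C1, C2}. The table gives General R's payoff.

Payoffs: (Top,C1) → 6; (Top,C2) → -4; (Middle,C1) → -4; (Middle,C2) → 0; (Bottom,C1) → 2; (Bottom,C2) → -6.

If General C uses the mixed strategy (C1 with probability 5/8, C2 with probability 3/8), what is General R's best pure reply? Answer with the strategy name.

Expected payoff of Top: (5/8)·6 + (3/8)·(-4) = 9/4.
Expected payoff of Middle: (5/8)·(-4) + (3/8)·0 = -5/2.
Expected payoff of Bottom: (5/8)·2 + (3/8)·(-6) = -1.
The largest is 9/4, so General R's best response is Top.

Top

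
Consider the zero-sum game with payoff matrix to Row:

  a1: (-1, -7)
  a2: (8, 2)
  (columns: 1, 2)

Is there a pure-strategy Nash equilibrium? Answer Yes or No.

Yes

Row minima: a1 → -7, a2 → 2; maximin = 2.
Column maxima: 1 → 8, 2 → 2; minimax = 2.
maximin = minimax = 2, so a saddle point exists.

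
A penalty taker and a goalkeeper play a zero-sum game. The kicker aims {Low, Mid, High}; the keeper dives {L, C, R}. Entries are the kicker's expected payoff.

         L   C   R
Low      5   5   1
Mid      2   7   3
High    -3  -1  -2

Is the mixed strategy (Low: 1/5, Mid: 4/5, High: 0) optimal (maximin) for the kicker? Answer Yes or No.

Against L this mix gives (1/5)·5 + (4/5)·2 = 13/5.
Against C this mix gives (1/5)·5 + (4/5)·7 = 33/5.
Against R this mix gives (1/5)·1 + (4/5)·3 = 13/5.
All of the keeper's active replies (L, R) yield 13/5, and no column does worse for the kicker. The mix makes the keeper indifferent and guarantees 13/5, so it is optimal.

Yes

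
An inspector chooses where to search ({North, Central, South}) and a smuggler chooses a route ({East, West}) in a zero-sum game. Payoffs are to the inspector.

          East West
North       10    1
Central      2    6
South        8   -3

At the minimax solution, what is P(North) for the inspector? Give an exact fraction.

Row minima: North → 1, Central → 2, South → -3; maximin = 2.
Column maxima: East → 10, West → 6; minimax = 6.
2 ≠ 6, so there is no saddle point; optimal play is mixed.
South is strictly dominated by North, so the inspector never plays it.
On the remaining 2×2 (North, Central vs East, West):
Let the inspector play North with probability p. Expected payoff against East: 10p + 2(1−p) = 8p + 2; against West: 1p + 6(1−p) = −5p + 6.
Setting these equal: 8p + 2 = −5p + 6 ⇒ 13p = 4 ⇒ p = 4/13, and the value is (8)·(4/13) + 2 = 58/13.
For the smuggler: with q = P(East), equating North's and Central's payoffs gives 9q + 1 = −4q + 6 ⇒ q = 5/13.

4/13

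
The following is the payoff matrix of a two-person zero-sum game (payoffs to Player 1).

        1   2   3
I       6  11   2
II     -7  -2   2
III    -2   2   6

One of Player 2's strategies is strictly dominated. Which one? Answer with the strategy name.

1 holds Player 1's payoff strictly below 2 in every row: 6 < 11, -7 < -2, -2 < 2.
So 2 is strictly dominated for Player 2.

2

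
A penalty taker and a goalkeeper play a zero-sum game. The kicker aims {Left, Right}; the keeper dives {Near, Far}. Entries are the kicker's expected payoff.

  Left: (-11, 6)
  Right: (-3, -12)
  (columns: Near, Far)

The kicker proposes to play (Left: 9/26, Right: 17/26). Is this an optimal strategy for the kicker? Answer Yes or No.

Against Near this mix gives (9/26)·(-11) + (17/26)·(-3) = -75/13.
Against Far this mix gives (9/26)·6 + (17/26)·(-12) = -75/13.
All of the keeper's active replies (Near, Far) yield -75/13, and no column does worse for the kicker. The mix makes the keeper indifferent and guarantees -75/13, so it is optimal.

Yes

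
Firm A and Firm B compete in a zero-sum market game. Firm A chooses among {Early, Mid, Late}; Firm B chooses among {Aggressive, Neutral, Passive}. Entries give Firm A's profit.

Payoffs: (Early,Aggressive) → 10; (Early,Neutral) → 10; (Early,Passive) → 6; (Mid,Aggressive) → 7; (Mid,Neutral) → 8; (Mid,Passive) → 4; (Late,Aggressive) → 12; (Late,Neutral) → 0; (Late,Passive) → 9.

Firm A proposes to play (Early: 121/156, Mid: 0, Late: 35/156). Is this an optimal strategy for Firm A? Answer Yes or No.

Against Aggressive this mix gives (121/156)·10 + (35/156)·12 = 815/78.
Against Neutral this mix gives (121/156)·10 + (35/156)·0 = 605/78.
Against Passive this mix gives (121/156)·6 + (35/156)·9 = 347/52.
Firm B will play Passive, holding Firm A to 347/52. Shifting weight toward the row that does better against Passive would raise this floor (the equalizing mix achieves 90/13 against both Passive and Neutral), so the proposed strategy is not optimal.

No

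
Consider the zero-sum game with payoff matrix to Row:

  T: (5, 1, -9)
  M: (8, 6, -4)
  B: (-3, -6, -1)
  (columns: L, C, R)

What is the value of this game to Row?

Row minima: T → -9, M → -4, B → -6; maximin = -4.
Column maxima: L → 8, C → 6, R → -1; minimax = -1.
-4 ≠ -1, so there is no saddle point; optimal play is mixed.
T is strictly dominated by M, so Row never plays it.
L is strictly dominated by C (it gives Row strictly more in every row), so Column never plays it.
On the remaining 2×2 (M, B vs C, R):
Let Row play M with probability p. Expected payoff against C: 6p + (-6)(1−p) = 12p − 6; against R: (-4)p + (-1)(1−p) = −3p − 1.
Setting these equal: 12p − 6 = −3p − 1 ⇒ 15p = 5 ⇒ p = 1/3, and the value is (12)·(1/3) − 6 = -2.
For Column: with q = P(C), equating M's and B's payoffs gives 10q − 4 = −5q − 1 ⇒ q = 1/5.

-2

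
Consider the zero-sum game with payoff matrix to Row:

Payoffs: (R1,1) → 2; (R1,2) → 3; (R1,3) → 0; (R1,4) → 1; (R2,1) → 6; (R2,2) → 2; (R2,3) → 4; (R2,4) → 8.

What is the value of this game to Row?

12/5

Row minima: R1 → 0, R2 → 2; maximin = 2.
Column maxima: 1 → 6, 2 → 3, 3 → 4, 4 → 8; minimax = 3.
2 ≠ 3, so there is no saddle point; optimal play is mixed.
1 is strictly dominated by 3 (it gives Row strictly more in every row), so Column never plays it.
4 is strictly dominated by 3 (it gives Row strictly more in every row), so Column never plays it.
On the remaining 2×2 (R1, R2 vs 2, 3):
Let Row play R1 with probability p. Expected payoff against 2: 3p + 2(1−p) = p + 2; against 3: 0p + 4(1−p) = −4p + 4.
Setting these equal: p + 2 = −4p + 4 ⇒ 5p = 2 ⇒ p = 2/5, and the value is (1)·(2/5) + 2 = 12/5.
For Column: with q = P(2), equating R1's and R2's payoffs gives 3q = −2q + 4 ⇒ q = 4/5.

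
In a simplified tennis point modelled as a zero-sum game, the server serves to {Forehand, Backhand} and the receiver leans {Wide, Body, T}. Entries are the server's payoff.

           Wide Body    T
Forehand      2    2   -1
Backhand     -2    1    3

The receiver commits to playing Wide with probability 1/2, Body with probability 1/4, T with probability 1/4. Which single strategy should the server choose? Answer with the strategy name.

Expected payoff of Forehand: (1/2)·2 + (1/4)·2 + (1/4)·(-1) = 5/4.
Expected payoff of Backhand: (1/2)·(-2) + (1/4)·1 + (1/4)·3 = 0.
The largest is 5/4, so the server's best response is Forehand.

Forehand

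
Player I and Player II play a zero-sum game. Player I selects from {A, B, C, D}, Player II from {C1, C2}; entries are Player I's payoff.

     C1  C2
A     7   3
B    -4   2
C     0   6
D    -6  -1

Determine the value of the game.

Row minima: A → 3, B → -4, C → 0, D → -6; maximin = 3.
Column maxima: C1 → 7, C2 → 6; minimax = 6.
3 ≠ 6, so there is no saddle point; optimal play is mixed.
B is strictly dominated by A, so Player I never plays it.
D is strictly dominated by A, so Player I never plays it.
On the remaining 2×2 (A, C vs C1, C2):
Let Player I play A with probability p. Expected payoff against C1: 7p + 0(1−p) = 7p; against C2: 3p + 6(1−p) = −3p + 6.
Setting these equal: 7p = −3p + 6 ⇒ 10p = 6 ⇒ p = 3/5, and the value is (7)·(3/5) = 21/5.
For Player II: with q = P(C1), equating A's and C's payoffs gives 4q + 3 = −6q + 6 ⇒ q = 3/10.

21/5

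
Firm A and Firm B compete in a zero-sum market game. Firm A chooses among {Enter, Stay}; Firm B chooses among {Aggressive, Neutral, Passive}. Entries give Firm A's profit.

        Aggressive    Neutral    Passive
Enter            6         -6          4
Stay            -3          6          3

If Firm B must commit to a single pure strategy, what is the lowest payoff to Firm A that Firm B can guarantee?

Column maxima: Aggressive → 6, Neutral → 6, Passive → 4.
The smallest of these is 4.

4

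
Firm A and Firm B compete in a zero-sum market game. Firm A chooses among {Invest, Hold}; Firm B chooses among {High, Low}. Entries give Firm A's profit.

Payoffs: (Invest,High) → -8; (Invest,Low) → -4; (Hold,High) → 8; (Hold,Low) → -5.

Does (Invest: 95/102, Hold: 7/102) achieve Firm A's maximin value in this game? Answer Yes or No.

No

Against High this mix gives (95/102)·(-8) + (7/102)·8 = -352/51.
Against Low this mix gives (95/102)·(-4) + (7/102)·(-5) = -415/102.
Firm B will play High, holding Firm A to -352/51. Shifting weight toward the row that does better against High would raise this floor (the equalizing mix achieves -72/17 against both High and Low), so the proposed strategy is not optimal.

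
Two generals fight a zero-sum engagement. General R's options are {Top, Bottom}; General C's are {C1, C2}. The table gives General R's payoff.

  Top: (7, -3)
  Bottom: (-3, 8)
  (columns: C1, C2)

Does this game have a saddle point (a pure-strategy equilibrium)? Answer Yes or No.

Row minima: Top → -3, Bottom → -3; maximin = -3.
Column maxima: C1 → 7, C2 → 8; minimax = 7.
-3 ≠ 7, so no pure-strategy equilibrium exists.

No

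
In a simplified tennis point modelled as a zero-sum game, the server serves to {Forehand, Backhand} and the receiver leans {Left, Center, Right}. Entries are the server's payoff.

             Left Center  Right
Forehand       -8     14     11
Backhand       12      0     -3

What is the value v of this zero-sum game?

54/17

Row minima: Forehand → -8, Backhand → -3; maximin = -3.
Column maxima: Left → 12, Center → 14, Right → 11; minimax = 11.
-3 ≠ 11, so there is no saddle point; optimal play is mixed.
Center is strictly dominated by Right (it gives the server strictly more in every row), so the receiver never plays it.
On the remaining 2×2 (Forehand, Backhand vs Left, Right):
Let the server play Forehand with probability p. Expected payoff against Left: (-8)p + 12(1−p) = −20p + 12; against Right: 11p + (-3)(1−p) = 14p − 3.
Setting these equal: −20p + 12 = 14p − 3 ⇒ −34p = -15 ⇒ p = 15/34, and the value is (-20)·(15/34) + 12 = 54/17.
For the receiver: with q = P(Left), equating Forehand's and Backhand's payoffs gives −19q + 11 = 15q − 3 ⇒ q = 7/17.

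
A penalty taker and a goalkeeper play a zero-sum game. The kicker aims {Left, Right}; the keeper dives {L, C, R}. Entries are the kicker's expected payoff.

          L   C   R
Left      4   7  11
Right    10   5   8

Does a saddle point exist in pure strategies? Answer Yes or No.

Row minima: Left → 4, Right → 5; maximin = 5.
Column maxima: L → 10, C → 7, R → 11; minimax = 7.
5 ≠ 7, so no pure-strategy equilibrium exists.

No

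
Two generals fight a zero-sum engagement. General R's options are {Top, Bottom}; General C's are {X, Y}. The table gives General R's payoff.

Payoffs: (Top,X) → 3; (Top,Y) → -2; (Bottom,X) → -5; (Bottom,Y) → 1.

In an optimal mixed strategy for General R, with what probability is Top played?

Row minima: Top → -2, Bottom → -5; maximin = -2.
Column maxima: X → 3, Y → 1; minimax = 1.
-2 ≠ 1, so there is no saddle point; optimal play is mixed.
Let General R play Top with probability p. Expected payoff against X: 3p + (-5)(1−p) = 8p − 5; against Y: (-2)p + 1(1−p) = −3p + 1.
Setting these equal: 8p − 5 = −3p + 1 ⇒ 11p = 6 ⇒ p = 6/11, and the value is (8)·(6/11) − 5 = -7/11.
For General C: with q = P(X), equating Top's and Bottom's payoffs gives 5q − 2 = −6q + 1 ⇒ q = 3/11.

6/11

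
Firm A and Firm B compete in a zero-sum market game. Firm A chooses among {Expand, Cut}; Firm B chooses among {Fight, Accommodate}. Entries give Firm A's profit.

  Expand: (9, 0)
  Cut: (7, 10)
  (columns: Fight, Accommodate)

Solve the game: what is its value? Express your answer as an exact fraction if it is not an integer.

Row minima: Expand → 0, Cut → 7; maximin = 7.
Column maxima: Fight → 9, Accommodate → 10; minimax = 9.
7 ≠ 9, so there is no saddle point; optimal play is mixed.
Let Firm A play Expand with probability p. Expected payoff against Fight: 9p + 7(1−p) = 2p + 7; against Accommodate: 0p + 10(1−p) = −10p + 10.
Setting these equal: 2p + 7 = −10p + 10 ⇒ 12p = 3 ⇒ p = 1/4, and the value is (2)·(1/4) + 7 = 15/2.
For Firm B: with q = P(Fight), equating Expand's and Cut's payoffs gives 9q = −3q + 10 ⇒ q = 5/6.

15/2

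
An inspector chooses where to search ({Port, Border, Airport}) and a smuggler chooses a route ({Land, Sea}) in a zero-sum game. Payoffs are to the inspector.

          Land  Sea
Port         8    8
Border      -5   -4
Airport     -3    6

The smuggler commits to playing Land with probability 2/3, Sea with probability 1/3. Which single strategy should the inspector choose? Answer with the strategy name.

Expected payoff of Port: (2/3)·8 + (1/3)·8 = 8.
Expected payoff of Border: (2/3)·(-5) + (1/3)·(-4) = -14/3.
Expected payoff of Airport: (2/3)·(-3) + (1/3)·6 = 0.
The largest is 8, so the inspector's best response is Port.

Port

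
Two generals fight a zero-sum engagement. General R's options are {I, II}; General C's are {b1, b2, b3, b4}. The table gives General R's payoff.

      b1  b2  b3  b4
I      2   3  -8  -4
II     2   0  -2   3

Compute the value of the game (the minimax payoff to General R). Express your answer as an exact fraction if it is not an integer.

Row minima: I → -8, II → -2; maximin = -2.
Column maxima: b1 → 2, b2 → 3, b3 → -2, b4 → 3; minimax = -2.
Since maximin = minimax = -2, there is a saddle point and the value is -2.

-2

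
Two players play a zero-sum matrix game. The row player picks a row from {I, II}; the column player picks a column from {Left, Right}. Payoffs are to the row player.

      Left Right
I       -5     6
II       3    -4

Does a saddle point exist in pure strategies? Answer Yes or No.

No

Row minima: I → -5, II → -4; maximin = -4.
Column maxima: Left → 3, Right → 6; minimax = 3.
-4 ≠ 3, so no pure-strategy equilibrium exists.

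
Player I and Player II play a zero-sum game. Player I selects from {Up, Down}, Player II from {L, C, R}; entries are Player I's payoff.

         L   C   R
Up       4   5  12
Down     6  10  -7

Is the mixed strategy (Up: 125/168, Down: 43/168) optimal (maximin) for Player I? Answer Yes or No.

No

Against L this mix gives (125/168)·4 + (43/168)·6 = 379/84.
Against C this mix gives (125/168)·5 + (43/168)·10 = 1055/168.
Against R this mix gives (125/168)·12 + (43/168)·(-7) = 1199/168.
Player II will play L, holding Player I to 379/84. Shifting weight toward the row that does better against L would raise this floor (the equalizing mix achieves 100/21 against both L and R), so the proposed strategy is not optimal.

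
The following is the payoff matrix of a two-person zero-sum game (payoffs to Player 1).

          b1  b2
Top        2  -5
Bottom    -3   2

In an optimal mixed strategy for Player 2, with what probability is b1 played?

7/12

Row minima: Top → -5, Bottom → -3; maximin = -3.
Column maxima: b1 → 2, b2 → 2; minimax = 2.
-3 ≠ 2, so there is no saddle point; optimal play is mixed.
Let Player 1 play Top with probability p. Expected payoff against b1: 2p + (-3)(1−p) = 5p − 3; against b2: (-5)p + 2(1−p) = −7p + 2.
Setting these equal: 5p − 3 = −7p + 2 ⇒ 12p = 5 ⇒ p = 5/12, and the value is (5)·(5/12) − 3 = -11/12.
For Player 2: with q = P(b1), equating Top's and Bottom's payoffs gives 7q − 5 = −5q + 2 ⇒ q = 7/12.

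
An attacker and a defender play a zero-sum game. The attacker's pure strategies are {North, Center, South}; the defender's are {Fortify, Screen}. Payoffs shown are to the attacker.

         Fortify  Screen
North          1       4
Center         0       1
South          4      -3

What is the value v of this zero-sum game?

Row minima: North → 1, Center → 0, South → -3; maximin = 1.
Column maxima: Fortify → 4, Screen → 4; minimax = 4.
1 ≠ 4, so there is no saddle point; optimal play is mixed.
Center is strictly dominated by North, so the attacker never plays it.
On the remaining 2×2 (North, South vs Fortify, Screen):
Let the attacker play North with probability p. Expected payoff against Fortify: 1p + 4(1−p) = −3p + 4; against Screen: 4p + (-3)(1−p) = 7p − 3.
Setting these equal: −3p + 4 = 7p − 3 ⇒ −10p = -7 ⇒ p = 7/10, and the value is (-3)·(7/10) + 4 = 19/10.
For the defender: with q = P(Fortify), equating North's and South's payoffs gives −3q + 4 = 7q − 3 ⇒ q = 7/10.

19/10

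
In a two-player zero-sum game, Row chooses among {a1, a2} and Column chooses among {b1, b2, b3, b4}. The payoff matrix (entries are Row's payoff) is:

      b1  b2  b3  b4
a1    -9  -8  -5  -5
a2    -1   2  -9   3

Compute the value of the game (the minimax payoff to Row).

-19/3

Row minima: a1 → -9, a2 → -9; maximin = -9.
Column maxima: b1 → -1, b2 → 2, b3 → -5, b4 → 3; minimax = -5.
-9 ≠ -5, so there is no saddle point; optimal play is mixed.
b2 is strictly dominated by b1 (it gives Row strictly more in every row), so Column never plays it.
b4 is strictly dominated by b1 (it gives Row strictly more in every row), so Column never plays it.
On the remaining 2×2 (a1, a2 vs b1, b3):
Let Row play a1 with probability p. Expected payoff against b1: (-9)p + (-1)(1−p) = −8p − 1; against b3: (-5)p + (-9)(1−p) = 4p − 9.
Setting these equal: −8p − 1 = 4p − 9 ⇒ −12p = -8 ⇒ p = 2/3, and the value is (-8)·(2/3) − 1 = -19/3.
For Column: with q = P(b1), equating a1's and a2's payoffs gives −4q − 5 = 8q − 9 ⇒ q = 1/3.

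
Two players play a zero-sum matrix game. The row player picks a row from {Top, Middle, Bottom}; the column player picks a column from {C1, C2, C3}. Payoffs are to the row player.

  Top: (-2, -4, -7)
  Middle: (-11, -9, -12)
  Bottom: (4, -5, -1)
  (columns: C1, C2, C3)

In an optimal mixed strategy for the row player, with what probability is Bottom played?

3/7

Row minima: Top → -7, Middle → -12, Bottom → -5; maximin = -5.
Column maxima: C1 → 4, C2 → -4, C3 → -1; minimax = -4.
-5 ≠ -4, so there is no saddle point; optimal play is mixed.
Middle is strictly dominated by Top, so the row player never plays it.
With Middle eliminated, C1 is strictly dominated by C2 (it gives the row player strictly more in every remaining row), so the column player never plays it.
On the remaining 2×2 (Top, Bottom vs C2, C3):
Let the row player play Top with probability p. Expected payoff against C2: (-4)p + (-5)(1−p) = p − 5; against C3: (-7)p + (-1)(1−p) = −6p − 1.
Setting these equal: p − 5 = −6p − 1 ⇒ 7p = 4 ⇒ p = 4/7, and the value is (1)·(4/7) − 5 = -31/7.
For the column player: with q = P(C2), equating Top's and Bottom's payoffs gives 3q − 7 = −4q − 1 ⇒ q = 6/7.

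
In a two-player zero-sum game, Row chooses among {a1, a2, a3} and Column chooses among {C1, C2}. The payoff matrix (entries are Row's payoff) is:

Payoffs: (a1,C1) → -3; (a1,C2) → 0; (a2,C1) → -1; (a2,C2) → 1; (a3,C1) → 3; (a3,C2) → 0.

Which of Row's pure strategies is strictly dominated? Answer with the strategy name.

a1

a2 gives a strictly higher payoff than a1 against every column: -1 > -3, 1 > 0.
So a1 is strictly dominated and Row never plays it.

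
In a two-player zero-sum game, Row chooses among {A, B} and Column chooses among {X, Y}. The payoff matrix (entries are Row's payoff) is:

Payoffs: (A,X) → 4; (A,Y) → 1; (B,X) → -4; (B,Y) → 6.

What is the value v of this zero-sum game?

Row minima: A → 1, B → -4; maximin = 1.
Column maxima: X → 4, Y → 6; minimax = 4.
1 ≠ 4, so there is no saddle point; optimal play is mixed.
Let Row play A with probability p. Expected payoff against X: 4p + (-4)(1−p) = 8p − 4; against Y: 1p + 6(1−p) = −5p + 6.
Setting these equal: 8p − 4 = −5p + 6 ⇒ 13p = 10 ⇒ p = 10/13, and the value is (8)·(10/13) − 4 = 28/13.
For Column: with q = P(X), equating A's and B's payoffs gives 3q + 1 = −10q + 6 ⇒ q = 5/13.

28/13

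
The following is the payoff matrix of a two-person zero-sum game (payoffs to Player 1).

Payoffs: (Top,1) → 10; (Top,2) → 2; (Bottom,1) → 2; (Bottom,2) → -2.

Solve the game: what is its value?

2

Row minima: Top → 2, Bottom → -2; maximin = 2.
Column maxima: 1 → 10, 2 → 2; minimax = 2.
Since maximin = minimax = 2, there is a saddle point and the value is 2.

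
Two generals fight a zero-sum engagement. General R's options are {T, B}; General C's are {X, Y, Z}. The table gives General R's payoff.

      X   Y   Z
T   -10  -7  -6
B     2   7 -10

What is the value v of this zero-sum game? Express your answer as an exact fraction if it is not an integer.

Row minima: T → -10, B → -10; maximin = -10.
Column maxima: X → 2, Y → 7, Z → -6; minimax = -6.
-10 ≠ -6, so there is no saddle point; optimal play is mixed.
Y is strictly dominated by X (it gives General R strictly more in every row), so General C never plays it.
On the remaining 2×2 (T, B vs X, Z):
Let General R play T with probability p. Expected payoff against X: (-10)p + 2(1−p) = −12p + 2; against Z: (-6)p + (-10)(1−p) = 4p − 10.
Setting these equal: −12p + 2 = 4p − 10 ⇒ −16p = -12 ⇒ p = 3/4, and the value is (-12)·(3/4) + 2 = -7.
For General C: with q = P(X), equating T's and B's payoffs gives −4q − 6 = 12q − 10 ⇒ q = 1/4.

-7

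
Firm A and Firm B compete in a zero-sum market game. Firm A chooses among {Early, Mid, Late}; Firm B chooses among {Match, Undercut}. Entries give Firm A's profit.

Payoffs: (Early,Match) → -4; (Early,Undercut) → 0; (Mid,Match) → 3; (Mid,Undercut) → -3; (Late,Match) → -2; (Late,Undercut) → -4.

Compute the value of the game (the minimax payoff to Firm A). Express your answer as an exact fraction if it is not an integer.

-6/5

Row minima: Early → -4, Mid → -3, Late → -4; maximin = -3.
Column maxima: Match → 3, Undercut → 0; minimax = 0.
-3 ≠ 0, so there is no saddle point; optimal play is mixed.
Late is strictly dominated by Mid, so Firm A never plays it.
On the remaining 2×2 (Early, Mid vs Match, Undercut):
Let Firm A play Early with probability p. Expected payoff against Match: (-4)p + 3(1−p) = −7p + 3; against Undercut: 0p + (-3)(1−p) = 3p − 3.
Setting these equal: −7p + 3 = 3p − 3 ⇒ −10p = -6 ⇒ p = 3/5, and the value is (-7)·(3/5) + 3 = -6/5.
For Firm B: with q = P(Match), equating Early's and Mid's payoffs gives −4q = 6q − 3 ⇒ q = 3/10.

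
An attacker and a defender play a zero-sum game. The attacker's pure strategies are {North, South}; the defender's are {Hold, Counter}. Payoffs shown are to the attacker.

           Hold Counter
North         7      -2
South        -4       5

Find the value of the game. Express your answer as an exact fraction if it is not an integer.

Row minima: North → -2, South → -4; maximin = -2.
Column maxima: Hold → 7, Counter → 5; minimax = 5.
-2 ≠ 5, so there is no saddle point; optimal play is mixed.
Let the attacker play North with probability p. Expected payoff against Hold: 7p + (-4)(1−p) = 11p − 4; against Counter: (-2)p + 5(1−p) = −7p + 5.
Setting these equal: 11p − 4 = −7p + 5 ⇒ 18p = 9 ⇒ p = 1/2, and the value is (11)·(1/2) − 4 = 3/2.
For the defender: with q = P(Hold), equating North's and South's payoffs gives 9q − 2 = −9q + 5 ⇒ q = 7/18.

3/2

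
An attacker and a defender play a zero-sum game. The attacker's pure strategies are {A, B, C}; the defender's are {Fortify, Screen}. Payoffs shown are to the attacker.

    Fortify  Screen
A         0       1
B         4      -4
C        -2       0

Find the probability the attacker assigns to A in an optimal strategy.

Row minima: A → 0, B → -4, C → -2; maximin = 0.
Column maxima: Fortify → 4, Screen → 1; minimax = 1.
0 ≠ 1, so there is no saddle point; optimal play is mixed.
C is strictly dominated by A, so the attacker never plays it.
On the remaining 2×2 (A, B vs Fortify, Screen):
Let the attacker play A with probability p. Expected payoff against Fortify: 0p + 4(1−p) = −4p + 4; against Screen: 1p + (-4)(1−p) = 5p − 4.
Setting these equal: −4p + 4 = 5p − 4 ⇒ −9p = -8 ⇒ p = 8/9, and the value is (-4)·(8/9) + 4 = 4/9.
For the defender: with q = P(Fortify), equating A's and B's payoffs gives −q + 1 = 8q − 4 ⇒ q = 5/9.

8/9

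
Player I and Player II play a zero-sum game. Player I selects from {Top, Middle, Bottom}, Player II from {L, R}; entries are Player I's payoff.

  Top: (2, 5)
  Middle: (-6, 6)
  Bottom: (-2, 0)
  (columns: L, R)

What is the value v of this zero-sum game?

2

Row minima: Top → 2, Middle → -6, Bottom → -2; maximin = 2.
Column maxima: L → 2, R → 6; minimax = 2.
Since maximin = minimax = 2, there is a saddle point and the value is 2.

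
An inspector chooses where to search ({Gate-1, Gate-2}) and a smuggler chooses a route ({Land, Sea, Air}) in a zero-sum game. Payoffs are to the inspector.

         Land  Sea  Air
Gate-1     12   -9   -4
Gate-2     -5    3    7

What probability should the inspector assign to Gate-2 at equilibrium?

Row minima: Gate-1 → -9, Gate-2 → -5; maximin = -5.
Column maxima: Land → 12, Sea → 3, Air → 7; minimax = 3.
-5 ≠ 3, so there is no saddle point; optimal play is mixed.
Air is strictly dominated by Sea (it gives the inspector strictly more in every row), so the smuggler never plays it.
On the remaining 2×2 (Gate-1, Gate-2 vs Land, Sea):
Let the inspector play Gate-1 with probability p. Expected payoff against Land: 12p + (-5)(1−p) = 17p − 5; against Sea: (-9)p + 3(1−p) = −12p + 3.
Setting these equal: 17p − 5 = −12p + 3 ⇒ 29p = 8 ⇒ p = 8/29, and the value is (17)·(8/29) − 5 = -9/29.
For the smuggler: with q = P(Land), equating Gate-1's and Gate-2's payoffs gives 21q − 9 = −8q + 3 ⇒ q = 12/29.

21/29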